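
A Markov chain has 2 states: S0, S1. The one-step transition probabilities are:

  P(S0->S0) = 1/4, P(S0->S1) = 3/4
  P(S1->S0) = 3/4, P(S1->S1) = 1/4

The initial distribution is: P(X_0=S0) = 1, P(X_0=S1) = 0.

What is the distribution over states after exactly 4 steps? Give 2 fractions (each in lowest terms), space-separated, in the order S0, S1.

Propagating the distribution step by step (d_{t+1} = d_t * P):
d_0 = (S0=1, S1=0)
  d_1[S0] = 1*1/4 + 0*3/4 = 1/4
  d_1[S1] = 1*3/4 + 0*1/4 = 3/4
d_1 = (S0=1/4, S1=3/4)
  d_2[S0] = 1/4*1/4 + 3/4*3/4 = 5/8
  d_2[S1] = 1/4*3/4 + 3/4*1/4 = 3/8
d_2 = (S0=5/8, S1=3/8)
  d_3[S0] = 5/8*1/4 + 3/8*3/4 = 7/16
  d_3[S1] = 5/8*3/4 + 3/8*1/4 = 9/16
d_3 = (S0=7/16, S1=9/16)
  d_4[S0] = 7/16*1/4 + 9/16*3/4 = 17/32
  d_4[S1] = 7/16*3/4 + 9/16*1/4 = 15/32
d_4 = (S0=17/32, S1=15/32)

Answer: 17/32 15/32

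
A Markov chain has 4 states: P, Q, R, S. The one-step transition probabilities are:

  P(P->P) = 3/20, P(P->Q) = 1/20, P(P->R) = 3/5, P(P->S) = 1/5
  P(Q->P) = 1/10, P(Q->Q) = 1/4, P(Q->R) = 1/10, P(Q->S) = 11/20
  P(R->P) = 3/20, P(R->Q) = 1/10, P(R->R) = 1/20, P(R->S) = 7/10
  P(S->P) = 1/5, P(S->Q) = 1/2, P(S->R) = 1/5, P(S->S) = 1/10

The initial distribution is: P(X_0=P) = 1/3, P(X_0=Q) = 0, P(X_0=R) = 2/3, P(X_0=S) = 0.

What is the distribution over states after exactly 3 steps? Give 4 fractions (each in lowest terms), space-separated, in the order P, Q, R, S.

Answer: 3569/24000 2049/8000 307/1500 781/2000

Derivation:
Propagating the distribution step by step (d_{t+1} = d_t * P):
d_0 = (P=1/3, Q=0, R=2/3, S=0)
  d_1[P] = 1/3*3/20 + 0*1/10 + 2/3*3/20 + 0*1/5 = 3/20
  d_1[Q] = 1/3*1/20 + 0*1/4 + 2/3*1/10 + 0*1/2 = 1/12
  d_1[R] = 1/3*3/5 + 0*1/10 + 2/3*1/20 + 0*1/5 = 7/30
  d_1[S] = 1/3*1/5 + 0*11/20 + 2/3*7/10 + 0*1/10 = 8/15
d_1 = (P=3/20, Q=1/12, R=7/30, S=8/15)
  d_2[P] = 3/20*3/20 + 1/12*1/10 + 7/30*3/20 + 8/15*1/5 = 69/400
  d_2[Q] = 3/20*1/20 + 1/12*1/4 + 7/30*1/10 + 8/15*1/2 = 191/600
  d_2[R] = 3/20*3/5 + 1/12*1/10 + 7/30*1/20 + 8/15*1/5 = 13/60
  d_2[S] = 3/20*1/5 + 1/12*11/20 + 7/30*7/10 + 8/15*1/10 = 117/400
d_2 = (P=69/400, Q=191/600, R=13/60, S=117/400)
  d_3[P] = 69/400*3/20 + 191/600*1/10 + 13/60*3/20 + 117/400*1/5 = 3569/24000
  d_3[Q] = 69/400*1/20 + 191/600*1/4 + 13/60*1/10 + 117/400*1/2 = 2049/8000
  d_3[R] = 69/400*3/5 + 191/600*1/10 + 13/60*1/20 + 117/400*1/5 = 307/1500
  d_3[S] = 69/400*1/5 + 191/600*11/20 + 13/60*7/10 + 117/400*1/10 = 781/2000
d_3 = (P=3569/24000, Q=2049/8000, R=307/1500, S=781/2000)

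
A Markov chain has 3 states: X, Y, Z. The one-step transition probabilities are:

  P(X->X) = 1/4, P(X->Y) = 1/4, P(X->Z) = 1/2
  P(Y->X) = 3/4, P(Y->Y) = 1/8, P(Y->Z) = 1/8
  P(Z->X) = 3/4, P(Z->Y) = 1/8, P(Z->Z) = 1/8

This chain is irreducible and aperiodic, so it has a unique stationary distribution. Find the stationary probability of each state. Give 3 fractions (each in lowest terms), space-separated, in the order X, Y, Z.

Answer: 1/2 3/16 5/16

Derivation:
The stationary distribution satisfies pi = pi * P, i.e.:
  pi_X = 1/4*pi_X + 3/4*pi_Y + 3/4*pi_Z
  pi_Y = 1/4*pi_X + 1/8*pi_Y + 1/8*pi_Z
  pi_Z = 1/2*pi_X + 1/8*pi_Y + 1/8*pi_Z
with normalization: pi_X + pi_Y + pi_Z = 1.

Using the first 2 balance equations plus normalization, the linear system A*pi = b is:
  [-3/4, 3/4, 3/4] . pi = 0
  [1/4, -7/8, 1/8] . pi = 0
  [1, 1, 1] . pi = 1

Solving yields:
  pi_X = 1/2
  pi_Y = 3/16
  pi_Z = 5/16

Verification (pi * P):
  1/2*1/4 + 3/16*3/4 + 5/16*3/4 = 1/2 = pi_X  (ok)
  1/2*1/4 + 3/16*1/8 + 5/16*1/8 = 3/16 = pi_Y  (ok)
  1/2*1/2 + 3/16*1/8 + 5/16*1/8 = 5/16 = pi_Z  (ok)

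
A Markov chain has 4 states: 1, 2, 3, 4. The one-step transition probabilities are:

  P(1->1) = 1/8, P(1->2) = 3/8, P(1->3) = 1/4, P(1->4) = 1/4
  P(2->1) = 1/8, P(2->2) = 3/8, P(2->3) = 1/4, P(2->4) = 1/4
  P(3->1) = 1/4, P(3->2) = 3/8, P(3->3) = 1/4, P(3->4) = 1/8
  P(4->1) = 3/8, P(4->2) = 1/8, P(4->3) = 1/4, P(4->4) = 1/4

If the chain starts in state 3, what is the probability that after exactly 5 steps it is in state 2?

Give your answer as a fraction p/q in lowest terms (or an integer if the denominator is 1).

Computing P^5 by repeated multiplication:
P^1 =
  1: [1/8, 3/8, 1/4, 1/4]
  2: [1/8, 3/8, 1/4, 1/4]
  3: [1/4, 3/8, 1/4, 1/8]
  4: [3/8, 1/8, 1/4, 1/4]
P^2 =
  1: [7/32, 5/16, 1/4, 7/32]
  2: [7/32, 5/16, 1/4, 7/32]
  3: [3/16, 11/32, 1/4, 7/32]
  4: [7/32, 5/16, 1/4, 7/32]
P^3 =
  1: [27/128, 41/128, 1/4, 7/32]
  2: [27/128, 41/128, 1/4, 7/32]
  3: [27/128, 41/128, 1/4, 7/32]
  4: [27/128, 41/128, 1/4, 7/32]
P^4 =
  1: [27/128, 41/128, 1/4, 7/32]
  2: [27/128, 41/128, 1/4, 7/32]
  3: [27/128, 41/128, 1/4, 7/32]
  4: [27/128, 41/128, 1/4, 7/32]
P^5 =
  1: [27/128, 41/128, 1/4, 7/32]
  2: [27/128, 41/128, 1/4, 7/32]
  3: [27/128, 41/128, 1/4, 7/32]
  4: [27/128, 41/128, 1/4, 7/32]

(P^5)[3 -> 2] = 41/128

Answer: 41/128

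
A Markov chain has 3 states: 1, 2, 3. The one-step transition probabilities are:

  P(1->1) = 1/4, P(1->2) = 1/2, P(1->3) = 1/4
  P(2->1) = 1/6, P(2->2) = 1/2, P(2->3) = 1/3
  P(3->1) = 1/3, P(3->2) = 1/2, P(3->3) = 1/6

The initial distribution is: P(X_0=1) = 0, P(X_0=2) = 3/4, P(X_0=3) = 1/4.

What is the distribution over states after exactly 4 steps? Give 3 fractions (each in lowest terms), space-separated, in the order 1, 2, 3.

Propagating the distribution step by step (d_{t+1} = d_t * P):
d_0 = (1=0, 2=3/4, 3=1/4)
  d_1[1] = 0*1/4 + 3/4*1/6 + 1/4*1/3 = 5/24
  d_1[2] = 0*1/2 + 3/4*1/2 + 1/4*1/2 = 1/2
  d_1[3] = 0*1/4 + 3/4*1/3 + 1/4*1/6 = 7/24
d_1 = (1=5/24, 2=1/2, 3=7/24)
  d_2[1] = 5/24*1/4 + 1/2*1/6 + 7/24*1/3 = 67/288
  d_2[2] = 5/24*1/2 + 1/2*1/2 + 7/24*1/2 = 1/2
  d_2[3] = 5/24*1/4 + 1/2*1/3 + 7/24*1/6 = 77/288
d_2 = (1=67/288, 2=1/2, 3=77/288)
  d_3[1] = 67/288*1/4 + 1/2*1/6 + 77/288*1/3 = 797/3456
  d_3[2] = 67/288*1/2 + 1/2*1/2 + 77/288*1/2 = 1/2
  d_3[3] = 67/288*1/4 + 1/2*1/3 + 77/288*1/6 = 931/3456
d_3 = (1=797/3456, 2=1/2, 3=931/3456)
  d_4[1] = 797/3456*1/4 + 1/2*1/6 + 931/3456*1/3 = 9571/41472
  d_4[2] = 797/3456*1/2 + 1/2*1/2 + 931/3456*1/2 = 1/2
  d_4[3] = 797/3456*1/4 + 1/2*1/3 + 931/3456*1/6 = 11165/41472
d_4 = (1=9571/41472, 2=1/2, 3=11165/41472)

Answer: 9571/41472 1/2 11165/41472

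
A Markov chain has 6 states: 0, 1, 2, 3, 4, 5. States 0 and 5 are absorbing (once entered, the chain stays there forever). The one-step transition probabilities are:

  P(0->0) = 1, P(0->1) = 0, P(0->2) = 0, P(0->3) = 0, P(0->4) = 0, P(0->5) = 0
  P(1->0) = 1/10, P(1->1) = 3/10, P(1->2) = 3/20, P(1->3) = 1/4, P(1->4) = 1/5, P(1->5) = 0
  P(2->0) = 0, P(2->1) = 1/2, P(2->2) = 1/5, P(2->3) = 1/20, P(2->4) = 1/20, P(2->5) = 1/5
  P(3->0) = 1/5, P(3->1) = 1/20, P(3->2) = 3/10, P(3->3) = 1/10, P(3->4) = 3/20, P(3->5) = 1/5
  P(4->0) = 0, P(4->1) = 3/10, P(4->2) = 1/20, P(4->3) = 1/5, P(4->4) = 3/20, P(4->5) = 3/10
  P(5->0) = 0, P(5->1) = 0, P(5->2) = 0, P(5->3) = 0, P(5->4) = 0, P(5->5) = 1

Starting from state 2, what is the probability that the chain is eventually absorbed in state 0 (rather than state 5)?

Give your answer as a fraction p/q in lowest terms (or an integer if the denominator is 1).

Answer: 5707/18802

Derivation:
Let a_i = P(absorbed in 0 | start in state i).
Boundary conditions: a_0 = 1, a_5 = 0.
For each transient state i, a_i = sum_j P(i->j) * a_j:
  a_1 = 1/10*a_0 + 3/10*a_1 + 3/20*a_2 + 1/4*a_3 + 1/5*a_4 + 0*a_5
  a_2 = 0*a_0 + 1/2*a_1 + 1/5*a_2 + 1/20*a_3 + 1/20*a_4 + 1/5*a_5
  a_3 = 1/5*a_0 + 1/20*a_1 + 3/10*a_2 + 1/10*a_3 + 3/20*a_4 + 1/5*a_5
  a_4 = 0*a_0 + 3/10*a_1 + 1/20*a_2 + 1/5*a_3 + 3/20*a_4 + 3/10*a_5

Substituting a_0 = 1 and a_5 = 0, rearrange to (I - Q) a = r where r[i] = P(i -> 0):
  [7/10, -3/20, -1/4, -1/5] . (a_1, a_2, a_3, a_4) = 1/10
  [-1/2, 4/5, -1/20, -1/20] . (a_1, a_2, a_3, a_4) = 0
  [-1/20, -3/10, 9/10, -3/20] . (a_1, a_2, a_3, a_4) = 1/5
  [-3/10, -1/20, -1/5, 17/20] . (a_1, a_2, a_3, a_4) = 0

Solving yields:
  a_1 = 7913/18802
  a_2 = 5707/18802
  a_3 = 1047/2686
  a_4 = 4853/18802

Starting state is 2, so the absorption probability is a_2 = 5707/18802.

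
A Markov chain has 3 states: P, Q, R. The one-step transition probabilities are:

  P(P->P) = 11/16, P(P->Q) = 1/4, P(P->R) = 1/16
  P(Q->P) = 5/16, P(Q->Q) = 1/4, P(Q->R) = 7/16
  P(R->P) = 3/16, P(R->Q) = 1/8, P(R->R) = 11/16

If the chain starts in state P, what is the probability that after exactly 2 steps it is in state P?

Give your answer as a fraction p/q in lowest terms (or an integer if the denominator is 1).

Computing P^2 by repeated multiplication:
P^1 =
  P: [11/16, 1/4, 1/16]
  Q: [5/16, 1/4, 7/16]
  R: [3/16, 1/8, 11/16]
P^2 =
  P: [9/16, 31/128, 25/128]
  Q: [3/8, 25/128, 55/128]
  R: [19/64, 21/128, 69/128]

(P^2)[P -> P] = 9/16

Answer: 9/16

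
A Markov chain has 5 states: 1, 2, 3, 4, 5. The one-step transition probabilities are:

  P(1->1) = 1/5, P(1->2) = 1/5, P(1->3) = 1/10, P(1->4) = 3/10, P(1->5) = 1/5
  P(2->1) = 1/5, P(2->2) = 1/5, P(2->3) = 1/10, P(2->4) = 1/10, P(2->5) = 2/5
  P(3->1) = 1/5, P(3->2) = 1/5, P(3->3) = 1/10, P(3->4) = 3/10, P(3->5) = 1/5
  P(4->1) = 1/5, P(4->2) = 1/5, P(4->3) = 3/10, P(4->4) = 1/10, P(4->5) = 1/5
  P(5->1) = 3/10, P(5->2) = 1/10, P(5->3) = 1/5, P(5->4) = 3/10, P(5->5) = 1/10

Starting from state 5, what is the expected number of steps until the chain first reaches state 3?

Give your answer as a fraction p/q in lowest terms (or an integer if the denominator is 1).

Let h_i = expected steps to first reach 3 from state i.
Boundary: h_3 = 0.
First-step equations for the other states:
  h_1 = 1 + 1/5*h_1 + 1/5*h_2 + 1/10*h_3 + 3/10*h_4 + 1/5*h_5
  h_2 = 1 + 1/5*h_1 + 1/5*h_2 + 1/10*h_3 + 1/10*h_4 + 2/5*h_5
  h_4 = 1 + 1/5*h_1 + 1/5*h_2 + 3/10*h_3 + 1/10*h_4 + 1/5*h_5
  h_5 = 1 + 3/10*h_1 + 1/10*h_2 + 1/5*h_3 + 3/10*h_4 + 1/10*h_5

Substituting h_3 = 0 and rearranging gives the linear system (I - Q) h = 1:
  [4/5, -1/5, -3/10, -1/5] . (h_1, h_2, h_4, h_5) = 1
  [-1/5, 4/5, -1/10, -2/5] . (h_1, h_2, h_4, h_5) = 1
  [-1/5, -1/5, 9/10, -1/5] . (h_1, h_2, h_4, h_5) = 1
  [-3/10, -1/10, -3/10, 9/10] . (h_1, h_2, h_4, h_5) = 1

Solving yields:
  h_1 = 840/139
  h_2 = 1705/278
  h_4 = 700/139
  h_5 = 1525/278

Starting state is 5, so the expected hitting time is h_5 = 1525/278.

Answer: 1525/278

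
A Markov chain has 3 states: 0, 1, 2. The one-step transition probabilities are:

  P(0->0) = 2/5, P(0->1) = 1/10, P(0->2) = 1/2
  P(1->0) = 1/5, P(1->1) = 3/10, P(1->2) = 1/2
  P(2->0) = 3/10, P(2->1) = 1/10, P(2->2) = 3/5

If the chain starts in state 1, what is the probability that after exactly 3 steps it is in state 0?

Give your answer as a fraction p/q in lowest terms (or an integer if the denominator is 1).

Answer: 313/1000

Derivation:
Computing P^3 by repeated multiplication:
P^1 =
  0: [2/5, 1/10, 1/2]
  1: [1/5, 3/10, 1/2]
  2: [3/10, 1/10, 3/5]
P^2 =
  0: [33/100, 3/25, 11/20]
  1: [29/100, 4/25, 11/20]
  2: [8/25, 3/25, 14/25]
P^3 =
  0: [321/1000, 31/250, 111/200]
  1: [313/1000, 33/250, 111/200]
  2: [8/25, 31/250, 139/250]

(P^3)[1 -> 0] = 313/1000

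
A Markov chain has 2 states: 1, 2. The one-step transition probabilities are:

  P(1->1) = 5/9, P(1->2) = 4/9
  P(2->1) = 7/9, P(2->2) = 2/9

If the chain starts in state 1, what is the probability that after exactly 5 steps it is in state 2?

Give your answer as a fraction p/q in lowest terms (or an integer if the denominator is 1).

Answer: 21484/59049

Derivation:
Computing P^5 by repeated multiplication:
P^1 =
  1: [5/9, 4/9]
  2: [7/9, 2/9]
P^2 =
  1: [53/81, 28/81]
  2: [49/81, 32/81]
P^3 =
  1: [461/729, 268/729]
  2: [469/729, 260/729]
P^4 =
  1: [4181/6561, 2380/6561]
  2: [4165/6561, 2396/6561]
P^5 =
  1: [37565/59049, 21484/59049]
  2: [37597/59049, 21452/59049]

(P^5)[1 -> 2] = 21484/59049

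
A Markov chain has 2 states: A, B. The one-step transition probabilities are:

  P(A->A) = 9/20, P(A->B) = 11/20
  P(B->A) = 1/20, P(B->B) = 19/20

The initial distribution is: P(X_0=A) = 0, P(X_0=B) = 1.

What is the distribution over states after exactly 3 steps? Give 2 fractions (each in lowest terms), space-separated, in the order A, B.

Propagating the distribution step by step (d_{t+1} = d_t * P):
d_0 = (A=0, B=1)
  d_1[A] = 0*9/20 + 1*1/20 = 1/20
  d_1[B] = 0*11/20 + 1*19/20 = 19/20
d_1 = (A=1/20, B=19/20)
  d_2[A] = 1/20*9/20 + 19/20*1/20 = 7/100
  d_2[B] = 1/20*11/20 + 19/20*19/20 = 93/100
d_2 = (A=7/100, B=93/100)
  d_3[A] = 7/100*9/20 + 93/100*1/20 = 39/500
  d_3[B] = 7/100*11/20 + 93/100*19/20 = 461/500
d_3 = (A=39/500, B=461/500)

Answer: 39/500 461/500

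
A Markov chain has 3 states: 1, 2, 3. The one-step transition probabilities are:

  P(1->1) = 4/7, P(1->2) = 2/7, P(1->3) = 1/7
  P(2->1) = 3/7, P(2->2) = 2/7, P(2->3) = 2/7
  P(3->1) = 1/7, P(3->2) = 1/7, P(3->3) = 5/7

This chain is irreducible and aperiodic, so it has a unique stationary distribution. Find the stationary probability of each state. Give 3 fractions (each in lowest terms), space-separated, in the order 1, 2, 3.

The stationary distribution satisfies pi = pi * P, i.e.:
  pi_1 = 4/7*pi_1 + 3/7*pi_2 + 1/7*pi_3
  pi_2 = 2/7*pi_1 + 2/7*pi_2 + 1/7*pi_3
  pi_3 = 1/7*pi_1 + 2/7*pi_2 + 5/7*pi_3
with normalization: pi_1 + pi_2 + pi_3 = 1.

Using the first 2 balance equations plus normalization, the linear system A*pi = b is:
  [-3/7, 3/7, 1/7] . pi = 0
  [2/7, -5/7, 1/7] . pi = 0
  [1, 1, 1] . pi = 1

Solving yields:
  pi_1 = 4/11
  pi_2 = 5/22
  pi_3 = 9/22

Verification (pi * P):
  4/11*4/7 + 5/22*3/7 + 9/22*1/7 = 4/11 = pi_1  (ok)
  4/11*2/7 + 5/22*2/7 + 9/22*1/7 = 5/22 = pi_2  (ok)
  4/11*1/7 + 5/22*2/7 + 9/22*5/7 = 9/22 = pi_3  (ok)

Answer: 4/11 5/22 9/22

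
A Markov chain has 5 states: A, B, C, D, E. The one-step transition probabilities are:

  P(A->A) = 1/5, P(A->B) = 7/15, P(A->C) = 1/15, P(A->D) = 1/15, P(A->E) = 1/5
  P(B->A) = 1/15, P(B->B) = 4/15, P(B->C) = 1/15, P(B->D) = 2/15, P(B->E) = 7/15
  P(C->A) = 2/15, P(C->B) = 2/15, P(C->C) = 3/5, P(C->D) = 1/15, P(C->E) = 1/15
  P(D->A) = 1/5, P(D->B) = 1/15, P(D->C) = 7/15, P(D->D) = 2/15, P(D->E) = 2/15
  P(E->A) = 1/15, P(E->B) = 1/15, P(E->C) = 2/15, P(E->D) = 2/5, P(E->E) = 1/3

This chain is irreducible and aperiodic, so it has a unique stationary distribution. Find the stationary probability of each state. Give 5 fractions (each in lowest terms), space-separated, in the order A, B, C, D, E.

Answer: 3794/30047 5189/30047 9457/30047 4909/30047 6698/30047

Derivation:
The stationary distribution satisfies pi = pi * P, i.e.:
  pi_A = 1/5*pi_A + 1/15*pi_B + 2/15*pi_C + 1/5*pi_D + 1/15*pi_E
  pi_B = 7/15*pi_A + 4/15*pi_B + 2/15*pi_C + 1/15*pi_D + 1/15*pi_E
  pi_C = 1/15*pi_A + 1/15*pi_B + 3/5*pi_C + 7/15*pi_D + 2/15*pi_E
  pi_D = 1/15*pi_A + 2/15*pi_B + 1/15*pi_C + 2/15*pi_D + 2/5*pi_E
  pi_E = 1/5*pi_A + 7/15*pi_B + 1/15*pi_C + 2/15*pi_D + 1/3*pi_E
with normalization: pi_A + pi_B + pi_C + pi_D + pi_E = 1.

Using the first 4 balance equations plus normalization, the linear system A*pi = b is:
  [-4/5, 1/15, 2/15, 1/5, 1/15] . pi = 0
  [7/15, -11/15, 2/15, 1/15, 1/15] . pi = 0
  [1/15, 1/15, -2/5, 7/15, 2/15] . pi = 0
  [1/15, 2/15, 1/15, -13/15, 2/5] . pi = 0
  [1, 1, 1, 1, 1] . pi = 1

Solving yields:
  pi_A = 3794/30047
  pi_B = 5189/30047
  pi_C = 9457/30047
  pi_D = 4909/30047
  pi_E = 6698/30047

Verification (pi * P):
  3794/30047*1/5 + 5189/30047*1/15 + 9457/30047*2/15 + 4909/30047*1/5 + 6698/30047*1/15 = 3794/30047 = pi_A  (ok)
  3794/30047*7/15 + 5189/30047*4/15 + 9457/30047*2/15 + 4909/30047*1/15 + 6698/30047*1/15 = 5189/30047 = pi_B  (ok)
  3794/30047*1/15 + 5189/30047*1/15 + 9457/30047*3/5 + 4909/30047*7/15 + 6698/30047*2/15 = 9457/30047 = pi_C  (ok)
  3794/30047*1/15 + 5189/30047*2/15 + 9457/30047*1/15 + 4909/30047*2/15 + 6698/30047*2/5 = 4909/30047 = pi_D  (ok)
  3794/30047*1/5 + 5189/30047*7/15 + 9457/30047*1/15 + 4909/30047*2/15 + 6698/30047*1/3 = 6698/30047 = pi_E  (ok)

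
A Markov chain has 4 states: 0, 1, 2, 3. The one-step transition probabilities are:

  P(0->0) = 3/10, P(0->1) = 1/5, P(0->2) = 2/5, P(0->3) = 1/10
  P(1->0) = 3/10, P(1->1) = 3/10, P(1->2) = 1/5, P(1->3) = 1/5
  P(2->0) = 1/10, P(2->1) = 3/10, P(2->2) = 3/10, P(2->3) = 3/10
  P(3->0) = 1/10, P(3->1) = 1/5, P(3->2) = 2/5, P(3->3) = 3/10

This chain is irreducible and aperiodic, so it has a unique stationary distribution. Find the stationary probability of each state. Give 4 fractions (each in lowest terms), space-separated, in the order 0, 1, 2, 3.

The stationary distribution satisfies pi = pi * P, i.e.:
  pi_0 = 3/10*pi_0 + 3/10*pi_1 + 1/10*pi_2 + 1/10*pi_3
  pi_1 = 1/5*pi_0 + 3/10*pi_1 + 3/10*pi_2 + 1/5*pi_3
  pi_2 = 2/5*pi_0 + 1/5*pi_1 + 3/10*pi_2 + 2/5*pi_3
  pi_3 = 1/10*pi_0 + 1/5*pi_1 + 3/10*pi_2 + 3/10*pi_3
with normalization: pi_0 + pi_1 + pi_2 + pi_3 = 1.

Using the first 3 balance equations plus normalization, the linear system A*pi = b is:
  [-7/10, 3/10, 1/10, 1/10] . pi = 0
  [1/5, -7/10, 3/10, 1/5] . pi = 0
  [2/5, 1/5, -7/10, 2/5] . pi = 0
  [1, 1, 1, 1] . pi = 1

Solving yields:
  pi_0 = 153/808
  pi_1 = 26/101
  pi_2 = 32/101
  pi_3 = 191/808

Verification (pi * P):
  153/808*3/10 + 26/101*3/10 + 32/101*1/10 + 191/808*1/10 = 153/808 = pi_0  (ok)
  153/808*1/5 + 26/101*3/10 + 32/101*3/10 + 191/808*1/5 = 26/101 = pi_1  (ok)
  153/808*2/5 + 26/101*1/5 + 32/101*3/10 + 191/808*2/5 = 32/101 = pi_2  (ok)
  153/808*1/10 + 26/101*1/5 + 32/101*3/10 + 191/808*3/10 = 191/808 = pi_3  (ok)

Answer: 153/808 26/101 32/101 191/808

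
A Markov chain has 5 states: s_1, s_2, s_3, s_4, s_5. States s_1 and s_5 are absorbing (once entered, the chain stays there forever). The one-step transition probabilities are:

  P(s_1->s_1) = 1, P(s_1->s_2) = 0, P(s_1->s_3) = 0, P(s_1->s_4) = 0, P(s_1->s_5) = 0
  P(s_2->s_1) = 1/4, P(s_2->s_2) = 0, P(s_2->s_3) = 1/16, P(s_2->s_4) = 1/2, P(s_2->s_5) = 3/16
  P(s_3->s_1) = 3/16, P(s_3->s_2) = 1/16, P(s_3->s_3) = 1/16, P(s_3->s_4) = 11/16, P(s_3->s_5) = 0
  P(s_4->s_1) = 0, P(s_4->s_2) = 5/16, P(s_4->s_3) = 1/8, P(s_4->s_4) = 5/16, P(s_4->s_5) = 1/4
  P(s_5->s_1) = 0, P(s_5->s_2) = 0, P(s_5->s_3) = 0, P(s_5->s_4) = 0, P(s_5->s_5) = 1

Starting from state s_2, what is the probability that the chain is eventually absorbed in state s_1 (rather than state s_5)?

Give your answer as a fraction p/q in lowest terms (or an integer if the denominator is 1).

Let a_i = P(absorbed in s_1 | start in state i).
Boundary conditions: a_s_1 = 1, a_s_5 = 0.
For each transient state i, a_i = sum_j P(i->j) * a_j:
  a_s_2 = 1/4*a_s_1 + 0*a_s_2 + 1/16*a_s_3 + 1/2*a_s_4 + 3/16*a_s_5
  a_s_3 = 3/16*a_s_1 + 1/16*a_s_2 + 1/16*a_s_3 + 11/16*a_s_4 + 0*a_s_5
  a_s_4 = 0*a_s_1 + 5/16*a_s_2 + 1/8*a_s_3 + 5/16*a_s_4 + 1/4*a_s_5

Substituting a_s_1 = 1 and a_s_5 = 0, rearrange to (I - Q) a = r where r[i] = P(i -> s_1):
  [1, -1/16, -1/2] . (a_s_2, a_s_3, a_s_4) = 1/4
  [-1/16, 15/16, -11/16] . (a_s_2, a_s_3, a_s_4) = 3/16
  [-5/16, -1/8, 11/16] . (a_s_2, a_s_3, a_s_4) = 0

Solving yields:
  a_s_2 = 653/1606
  a_s_3 = 336/803
  a_s_4 = 419/1606

Starting state is s_2, so the absorption probability is a_s_2 = 653/1606.

Answer: 653/1606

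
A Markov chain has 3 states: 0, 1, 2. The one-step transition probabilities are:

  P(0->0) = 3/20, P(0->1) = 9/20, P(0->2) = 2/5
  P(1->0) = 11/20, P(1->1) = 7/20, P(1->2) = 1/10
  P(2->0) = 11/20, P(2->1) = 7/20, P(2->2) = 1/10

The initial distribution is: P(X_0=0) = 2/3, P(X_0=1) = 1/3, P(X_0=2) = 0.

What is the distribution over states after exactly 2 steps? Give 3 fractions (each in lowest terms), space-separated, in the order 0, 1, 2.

Answer: 131/300 227/600 37/200

Derivation:
Propagating the distribution step by step (d_{t+1} = d_t * P):
d_0 = (0=2/3, 1=1/3, 2=0)
  d_1[0] = 2/3*3/20 + 1/3*11/20 + 0*11/20 = 17/60
  d_1[1] = 2/3*9/20 + 1/3*7/20 + 0*7/20 = 5/12
  d_1[2] = 2/3*2/5 + 1/3*1/10 + 0*1/10 = 3/10
d_1 = (0=17/60, 1=5/12, 2=3/10)
  d_2[0] = 17/60*3/20 + 5/12*11/20 + 3/10*11/20 = 131/300
  d_2[1] = 17/60*9/20 + 5/12*7/20 + 3/10*7/20 = 227/600
  d_2[2] = 17/60*2/5 + 5/12*1/10 + 3/10*1/10 = 37/200
d_2 = (0=131/300, 1=227/600, 2=37/200)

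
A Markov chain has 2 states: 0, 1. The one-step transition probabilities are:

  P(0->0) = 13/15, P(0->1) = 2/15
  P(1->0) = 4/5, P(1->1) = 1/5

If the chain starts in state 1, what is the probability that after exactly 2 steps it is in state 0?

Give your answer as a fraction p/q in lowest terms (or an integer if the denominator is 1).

Computing P^2 by repeated multiplication:
P^1 =
  0: [13/15, 2/15]
  1: [4/5, 1/5]
P^2 =
  0: [193/225, 32/225]
  1: [64/75, 11/75]

(P^2)[1 -> 0] = 64/75

Answer: 64/75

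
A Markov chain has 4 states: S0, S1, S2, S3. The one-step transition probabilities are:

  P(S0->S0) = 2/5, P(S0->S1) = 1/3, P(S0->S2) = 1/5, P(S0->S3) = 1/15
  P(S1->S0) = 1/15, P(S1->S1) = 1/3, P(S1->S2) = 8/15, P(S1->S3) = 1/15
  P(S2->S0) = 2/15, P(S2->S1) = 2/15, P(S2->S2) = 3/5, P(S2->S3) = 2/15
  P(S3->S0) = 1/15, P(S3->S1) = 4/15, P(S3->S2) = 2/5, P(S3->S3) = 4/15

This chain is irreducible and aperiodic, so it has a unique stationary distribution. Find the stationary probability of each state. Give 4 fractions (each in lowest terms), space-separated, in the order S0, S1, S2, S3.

Answer: 3/20 9/40 1/2 1/8

Derivation:
The stationary distribution satisfies pi = pi * P, i.e.:
  pi_S0 = 2/5*pi_S0 + 1/15*pi_S1 + 2/15*pi_S2 + 1/15*pi_S3
  pi_S1 = 1/3*pi_S0 + 1/3*pi_S1 + 2/15*pi_S2 + 4/15*pi_S3
  pi_S2 = 1/5*pi_S0 + 8/15*pi_S1 + 3/5*pi_S2 + 2/5*pi_S3
  pi_S3 = 1/15*pi_S0 + 1/15*pi_S1 + 2/15*pi_S2 + 4/15*pi_S3
with normalization: pi_S0 + pi_S1 + pi_S2 + pi_S3 = 1.

Using the first 3 balance equations plus normalization, the linear system A*pi = b is:
  [-3/5, 1/15, 2/15, 1/15] . pi = 0
  [1/3, -2/3, 2/15, 4/15] . pi = 0
  [1/5, 8/15, -2/5, 2/5] . pi = 0
  [1, 1, 1, 1] . pi = 1

Solving yields:
  pi_S0 = 3/20
  pi_S1 = 9/40
  pi_S2 = 1/2
  pi_S3 = 1/8

Verification (pi * P):
  3/20*2/5 + 9/40*1/15 + 1/2*2/15 + 1/8*1/15 = 3/20 = pi_S0  (ok)
  3/20*1/3 + 9/40*1/3 + 1/2*2/15 + 1/8*4/15 = 9/40 = pi_S1  (ok)
  3/20*1/5 + 9/40*8/15 + 1/2*3/5 + 1/8*2/5 = 1/2 = pi_S2  (ok)
  3/20*1/15 + 9/40*1/15 + 1/2*2/15 + 1/8*4/15 = 1/8 = pi_S3  (ok)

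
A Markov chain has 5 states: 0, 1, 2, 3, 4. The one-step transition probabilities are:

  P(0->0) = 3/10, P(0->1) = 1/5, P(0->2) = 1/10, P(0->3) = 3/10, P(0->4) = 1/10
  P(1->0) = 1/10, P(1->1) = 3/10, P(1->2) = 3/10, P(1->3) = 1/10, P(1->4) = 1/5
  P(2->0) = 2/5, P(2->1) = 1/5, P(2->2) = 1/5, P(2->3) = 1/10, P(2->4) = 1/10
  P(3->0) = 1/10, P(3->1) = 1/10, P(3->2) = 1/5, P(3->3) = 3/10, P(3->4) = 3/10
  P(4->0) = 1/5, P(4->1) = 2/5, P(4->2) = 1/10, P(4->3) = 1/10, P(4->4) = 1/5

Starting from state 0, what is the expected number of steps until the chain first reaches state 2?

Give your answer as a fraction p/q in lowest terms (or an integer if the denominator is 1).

Let h_i = expected steps to first reach 2 from state i.
Boundary: h_2 = 0.
First-step equations for the other states:
  h_0 = 1 + 3/10*h_0 + 1/5*h_1 + 1/10*h_2 + 3/10*h_3 + 1/10*h_4
  h_1 = 1 + 1/10*h_0 + 3/10*h_1 + 3/10*h_2 + 1/10*h_3 + 1/5*h_4
  h_3 = 1 + 1/10*h_0 + 1/10*h_1 + 1/5*h_2 + 3/10*h_3 + 3/10*h_4
  h_4 = 1 + 1/5*h_0 + 2/5*h_1 + 1/10*h_2 + 1/10*h_3 + 1/5*h_4

Substituting h_2 = 0 and rearranging gives the linear system (I - Q) h = 1:
  [7/10, -1/5, -3/10, -1/10] . (h_0, h_1, h_3, h_4) = 1
  [-1/10, 7/10, -1/10, -1/5] . (h_0, h_1, h_3, h_4) = 1
  [-1/10, -1/10, 7/10, -3/10] . (h_0, h_1, h_3, h_4) = 1
  [-1/5, -2/5, -1/10, 4/5] . (h_0, h_1, h_3, h_4) = 1

Solving yields:
  h_0 = 8140/1379
  h_1 = 6460/1379
  h_3 = 7450/1379
  h_4 = 7920/1379

Starting state is 0, so the expected hitting time is h_0 = 8140/1379.

Answer: 8140/1379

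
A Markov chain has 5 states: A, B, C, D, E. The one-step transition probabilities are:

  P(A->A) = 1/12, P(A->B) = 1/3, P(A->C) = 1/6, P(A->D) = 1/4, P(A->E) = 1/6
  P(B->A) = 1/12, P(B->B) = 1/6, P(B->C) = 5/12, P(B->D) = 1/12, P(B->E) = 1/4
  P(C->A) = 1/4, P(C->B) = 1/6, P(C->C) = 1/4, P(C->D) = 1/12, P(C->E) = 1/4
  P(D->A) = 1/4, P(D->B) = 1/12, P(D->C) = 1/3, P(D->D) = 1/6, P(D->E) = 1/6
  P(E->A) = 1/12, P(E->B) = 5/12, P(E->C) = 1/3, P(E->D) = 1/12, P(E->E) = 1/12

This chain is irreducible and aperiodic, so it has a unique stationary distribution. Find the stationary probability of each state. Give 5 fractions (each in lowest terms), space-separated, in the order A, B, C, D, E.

Answer: 1998/13021 6017/26042 7861/26042 1547/13021 2537/13021

Derivation:
The stationary distribution satisfies pi = pi * P, i.e.:
  pi_A = 1/12*pi_A + 1/12*pi_B + 1/4*pi_C + 1/4*pi_D + 1/12*pi_E
  pi_B = 1/3*pi_A + 1/6*pi_B + 1/6*pi_C + 1/12*pi_D + 5/12*pi_E
  pi_C = 1/6*pi_A + 5/12*pi_B + 1/4*pi_C + 1/3*pi_D + 1/3*pi_E
  pi_D = 1/4*pi_A + 1/12*pi_B + 1/12*pi_C + 1/6*pi_D + 1/12*pi_E
  pi_E = 1/6*pi_A + 1/4*pi_B + 1/4*pi_C + 1/6*pi_D + 1/12*pi_E
with normalization: pi_A + pi_B + pi_C + pi_D + pi_E = 1.

Using the first 4 balance equations plus normalization, the linear system A*pi = b is:
  [-11/12, 1/12, 1/4, 1/4, 1/12] . pi = 0
  [1/3, -5/6, 1/6, 1/12, 5/12] . pi = 0
  [1/6, 5/12, -3/4, 1/3, 1/3] . pi = 0
  [1/4, 1/12, 1/12, -5/6, 1/12] . pi = 0
  [1, 1, 1, 1, 1] . pi = 1

Solving yields:
  pi_A = 1998/13021
  pi_B = 6017/26042
  pi_C = 7861/26042
  pi_D = 1547/13021
  pi_E = 2537/13021

Verification (pi * P):
  1998/13021*1/12 + 6017/26042*1/12 + 7861/26042*1/4 + 1547/13021*1/4 + 2537/13021*1/12 = 1998/13021 = pi_A  (ok)
  1998/13021*1/3 + 6017/26042*1/6 + 7861/26042*1/6 + 1547/13021*1/12 + 2537/13021*5/12 = 6017/26042 = pi_B  (ok)
  1998/13021*1/6 + 6017/26042*5/12 + 7861/26042*1/4 + 1547/13021*1/3 + 2537/13021*1/3 = 7861/26042 = pi_C  (ok)
  1998/13021*1/4 + 6017/26042*1/12 + 7861/26042*1/12 + 1547/13021*1/6 + 2537/13021*1/12 = 1547/13021 = pi_D  (ok)
  1998/13021*1/6 + 6017/26042*1/4 + 7861/26042*1/4 + 1547/13021*1/6 + 2537/13021*1/12 = 2537/13021 = pi_E  (ok)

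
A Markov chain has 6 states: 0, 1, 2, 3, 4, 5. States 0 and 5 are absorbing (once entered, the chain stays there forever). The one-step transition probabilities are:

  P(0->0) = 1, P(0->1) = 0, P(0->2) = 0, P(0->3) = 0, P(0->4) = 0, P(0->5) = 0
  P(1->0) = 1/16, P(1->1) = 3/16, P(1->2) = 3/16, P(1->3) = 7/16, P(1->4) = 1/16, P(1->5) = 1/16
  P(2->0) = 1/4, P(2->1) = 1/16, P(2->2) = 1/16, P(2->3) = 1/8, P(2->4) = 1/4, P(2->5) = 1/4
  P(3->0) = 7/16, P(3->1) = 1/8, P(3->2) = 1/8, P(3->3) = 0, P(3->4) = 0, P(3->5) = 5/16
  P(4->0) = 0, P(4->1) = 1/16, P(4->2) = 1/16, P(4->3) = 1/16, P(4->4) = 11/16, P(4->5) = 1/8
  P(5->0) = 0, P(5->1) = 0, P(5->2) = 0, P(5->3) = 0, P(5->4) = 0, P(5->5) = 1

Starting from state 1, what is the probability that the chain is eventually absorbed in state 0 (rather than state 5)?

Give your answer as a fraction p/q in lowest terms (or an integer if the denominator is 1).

Let a_i = P(absorbed in 0 | start in state i).
Boundary conditions: a_0 = 1, a_5 = 0.
For each transient state i, a_i = sum_j P(i->j) * a_j:
  a_1 = 1/16*a_0 + 3/16*a_1 + 3/16*a_2 + 7/16*a_3 + 1/16*a_4 + 1/16*a_5
  a_2 = 1/4*a_0 + 1/16*a_1 + 1/16*a_2 + 1/8*a_3 + 1/4*a_4 + 1/4*a_5
  a_3 = 7/16*a_0 + 1/8*a_1 + 1/8*a_2 + 0*a_3 + 0*a_4 + 5/16*a_5
  a_4 = 0*a_0 + 1/16*a_1 + 1/16*a_2 + 1/16*a_3 + 11/16*a_4 + 1/8*a_5

Substituting a_0 = 1 and a_5 = 0, rearrange to (I - Q) a = r where r[i] = P(i -> 0):
  [13/16, -3/16, -7/16, -1/16] . (a_1, a_2, a_3, a_4) = 1/16
  [-1/16, 15/16, -1/8, -1/4] . (a_1, a_2, a_3, a_4) = 1/4
  [-1/8, -1/8, 1, 0] . (a_1, a_2, a_3, a_4) = 7/16
  [-1/16, -1/16, -1/16, 5/16] . (a_1, a_2, a_3, a_4) = 0

Solving yields:
  a_1 = 263/520
  a_2 = 237/520
  a_3 = 29/52
  a_4 = 79/260

Starting state is 1, so the absorption probability is a_1 = 263/520.

Answer: 263/520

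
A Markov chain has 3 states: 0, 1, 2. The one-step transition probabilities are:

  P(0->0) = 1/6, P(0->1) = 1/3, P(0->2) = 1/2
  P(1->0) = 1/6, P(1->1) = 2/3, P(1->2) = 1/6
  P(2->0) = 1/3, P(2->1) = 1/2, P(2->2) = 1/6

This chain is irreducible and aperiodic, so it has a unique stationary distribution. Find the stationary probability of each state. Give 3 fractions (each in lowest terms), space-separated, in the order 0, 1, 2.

Answer: 7/34 19/34 4/17

Derivation:
The stationary distribution satisfies pi = pi * P, i.e.:
  pi_0 = 1/6*pi_0 + 1/6*pi_1 + 1/3*pi_2
  pi_1 = 1/3*pi_0 + 2/3*pi_1 + 1/2*pi_2
  pi_2 = 1/2*pi_0 + 1/6*pi_1 + 1/6*pi_2
with normalization: pi_0 + pi_1 + pi_2 = 1.

Using the first 2 balance equations plus normalization, the linear system A*pi = b is:
  [-5/6, 1/6, 1/3] . pi = 0
  [1/3, -1/3, 1/2] . pi = 0
  [1, 1, 1] . pi = 1

Solving yields:
  pi_0 = 7/34
  pi_1 = 19/34
  pi_2 = 4/17

Verification (pi * P):
  7/34*1/6 + 19/34*1/6 + 4/17*1/3 = 7/34 = pi_0  (ok)
  7/34*1/3 + 19/34*2/3 + 4/17*1/2 = 19/34 = pi_1  (ok)
  7/34*1/2 + 19/34*1/6 + 4/17*1/6 = 4/17 = pi_2  (ok)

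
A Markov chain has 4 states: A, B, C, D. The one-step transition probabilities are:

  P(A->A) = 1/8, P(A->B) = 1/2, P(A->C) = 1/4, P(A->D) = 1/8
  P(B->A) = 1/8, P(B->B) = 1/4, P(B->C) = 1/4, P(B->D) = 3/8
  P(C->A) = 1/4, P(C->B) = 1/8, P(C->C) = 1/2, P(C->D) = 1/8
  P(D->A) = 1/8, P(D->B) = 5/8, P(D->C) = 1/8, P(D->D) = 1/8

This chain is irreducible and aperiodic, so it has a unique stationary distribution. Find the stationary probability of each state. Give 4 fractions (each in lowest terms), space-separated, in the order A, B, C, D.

The stationary distribution satisfies pi = pi * P, i.e.:
  pi_A = 1/8*pi_A + 1/8*pi_B + 1/4*pi_C + 1/8*pi_D
  pi_B = 1/2*pi_A + 1/4*pi_B + 1/8*pi_C + 5/8*pi_D
  pi_C = 1/4*pi_A + 1/4*pi_B + 1/2*pi_C + 1/8*pi_D
  pi_D = 1/8*pi_A + 3/8*pi_B + 1/8*pi_C + 1/8*pi_D
with normalization: pi_A + pi_B + pi_C + pi_D = 1.

Using the first 3 balance equations plus normalization, the linear system A*pi = b is:
  [-7/8, 1/8, 1/4, 1/8] . pi = 0
  [1/2, -3/4, 1/8, 5/8] . pi = 0
  [1/4, 1/4, -1/2, 1/8] . pi = 0
  [1, 1, 1, 1] . pi = 1

Solving yields:
  pi_A = 25/154
  pi_B = 51/154
  pi_C = 23/77
  pi_D = 16/77

Verification (pi * P):
  25/154*1/8 + 51/154*1/8 + 23/77*1/4 + 16/77*1/8 = 25/154 = pi_A  (ok)
  25/154*1/2 + 51/154*1/4 + 23/77*1/8 + 16/77*5/8 = 51/154 = pi_B  (ok)
  25/154*1/4 + 51/154*1/4 + 23/77*1/2 + 16/77*1/8 = 23/77 = pi_C  (ok)
  25/154*1/8 + 51/154*3/8 + 23/77*1/8 + 16/77*1/8 = 16/77 = pi_D  (ok)

Answer: 25/154 51/154 23/77 16/77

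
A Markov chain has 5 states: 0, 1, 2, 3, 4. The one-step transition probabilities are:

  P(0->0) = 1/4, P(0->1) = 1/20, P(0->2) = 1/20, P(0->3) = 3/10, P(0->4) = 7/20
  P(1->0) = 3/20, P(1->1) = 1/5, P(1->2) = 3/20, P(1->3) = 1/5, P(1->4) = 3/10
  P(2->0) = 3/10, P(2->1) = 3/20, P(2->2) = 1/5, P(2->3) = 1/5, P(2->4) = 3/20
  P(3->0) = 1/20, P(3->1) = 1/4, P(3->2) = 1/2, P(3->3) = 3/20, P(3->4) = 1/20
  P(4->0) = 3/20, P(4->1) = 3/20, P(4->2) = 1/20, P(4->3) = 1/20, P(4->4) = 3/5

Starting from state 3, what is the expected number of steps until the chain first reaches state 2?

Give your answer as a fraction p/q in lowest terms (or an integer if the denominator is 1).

Answer: 4720/1161

Derivation:
Let h_i = expected steps to first reach 2 from state i.
Boundary: h_2 = 0.
First-step equations for the other states:
  h_0 = 1 + 1/4*h_0 + 1/20*h_1 + 1/20*h_2 + 3/10*h_3 + 7/20*h_4
  h_1 = 1 + 3/20*h_0 + 1/5*h_1 + 3/20*h_2 + 1/5*h_3 + 3/10*h_4
  h_3 = 1 + 1/20*h_0 + 1/4*h_1 + 1/2*h_2 + 3/20*h_3 + 1/20*h_4
  h_4 = 1 + 3/20*h_0 + 3/20*h_1 + 1/20*h_2 + 1/20*h_3 + 3/5*h_4

Substituting h_2 = 0 and rearranging gives the linear system (I - Q) h = 1:
  [3/4, -1/20, -3/10, -7/20] . (h_0, h_1, h_3, h_4) = 1
  [-3/20, 4/5, -1/5, -3/10] . (h_0, h_1, h_3, h_4) = 1
  [-1/20, -1/4, 17/20, -1/20] . (h_0, h_1, h_3, h_4) = 1
  [-3/20, -3/20, -1/20, 2/5] . (h_0, h_1, h_3, h_4) = 1

Solving yields:
  h_0 = 109540/15093
  h_1 = 101440/15093
  h_3 = 4720/1161
  h_4 = 124520/15093

Starting state is 3, so the expected hitting time is h_3 = 4720/1161.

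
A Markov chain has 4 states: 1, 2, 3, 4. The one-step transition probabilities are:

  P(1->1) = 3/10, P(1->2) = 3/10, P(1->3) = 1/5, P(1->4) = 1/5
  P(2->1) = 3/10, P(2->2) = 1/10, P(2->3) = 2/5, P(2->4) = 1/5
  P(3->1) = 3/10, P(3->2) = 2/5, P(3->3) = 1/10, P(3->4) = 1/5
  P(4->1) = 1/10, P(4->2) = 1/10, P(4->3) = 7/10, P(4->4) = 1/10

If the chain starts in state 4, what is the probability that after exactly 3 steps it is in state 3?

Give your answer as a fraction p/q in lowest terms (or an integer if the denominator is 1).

Answer: 341/1000

Derivation:
Computing P^3 by repeated multiplication:
P^1 =
  1: [3/10, 3/10, 1/5, 1/5]
  2: [3/10, 1/10, 2/5, 1/5]
  3: [3/10, 2/5, 1/10, 1/5]
  4: [1/10, 1/10, 7/10, 1/10]
P^2 =
  1: [13/50, 11/50, 17/50, 9/50]
  2: [13/50, 7/25, 7/25, 9/50]
  3: [13/50, 19/100, 37/100, 9/50]
  4: [7/25, 33/100, 1/5, 19/100]
P^3 =
  1: [33/125, 127/500, 3/10, 91/500]
  2: [33/125, 59/250, 159/500, 91/500]
  3: [33/125, 263/1000, 291/1000, 91/500]
  4: [131/500, 27/125, 341/1000, 181/1000]

(P^3)[4 -> 3] = 341/1000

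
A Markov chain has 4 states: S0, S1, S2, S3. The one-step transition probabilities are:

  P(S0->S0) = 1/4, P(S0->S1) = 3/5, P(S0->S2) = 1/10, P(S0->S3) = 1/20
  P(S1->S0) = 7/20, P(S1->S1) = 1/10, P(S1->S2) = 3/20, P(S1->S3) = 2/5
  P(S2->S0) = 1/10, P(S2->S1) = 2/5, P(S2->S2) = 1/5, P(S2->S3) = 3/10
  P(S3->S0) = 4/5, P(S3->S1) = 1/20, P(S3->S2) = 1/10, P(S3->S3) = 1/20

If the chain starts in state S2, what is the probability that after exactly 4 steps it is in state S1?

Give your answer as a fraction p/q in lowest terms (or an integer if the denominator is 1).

Answer: 25577/80000

Derivation:
Computing P^4 by repeated multiplication:
P^1 =
  S0: [1/4, 3/5, 1/10, 1/20]
  S1: [7/20, 1/10, 3/20, 2/5]
  S2: [1/10, 2/5, 1/5, 3/10]
  S3: [4/5, 1/20, 1/10, 1/20]
P^2 =
  S0: [129/400, 101/400, 7/50, 57/200]
  S1: [183/400, 3/10, 3/25, 49/400]
  S2: [17/40, 39/200, 7/50, 6/25]
  S3: [107/400, 211/400, 9/80, 37/400]
P^3 =
  S0: [411/1000, 289/1000, 1013/8000, 1387/8000]
  S1: [527/1600, 2869/8000, 127/1000, 37/200]
  S2: [761/2000, 137/400, 99/800, 613/4000]
  S3: [1347/4000, 2103/8000, 1101/8000, 1051/4000]
P^4 =
  S0: [28421/80000, 53571/160000, 10169/80000, 29249/160000]
  S1: [5897/16000, 23483/80000, 20901/160000, 33163/160000]
  S2: [13999/40000, 25577/80000, 259/2000, 3213/16000]
  S3: [2561/6400, 11861/40000, 4061/32000, 14113/80000]

(P^4)[S2 -> S1] = 25577/80000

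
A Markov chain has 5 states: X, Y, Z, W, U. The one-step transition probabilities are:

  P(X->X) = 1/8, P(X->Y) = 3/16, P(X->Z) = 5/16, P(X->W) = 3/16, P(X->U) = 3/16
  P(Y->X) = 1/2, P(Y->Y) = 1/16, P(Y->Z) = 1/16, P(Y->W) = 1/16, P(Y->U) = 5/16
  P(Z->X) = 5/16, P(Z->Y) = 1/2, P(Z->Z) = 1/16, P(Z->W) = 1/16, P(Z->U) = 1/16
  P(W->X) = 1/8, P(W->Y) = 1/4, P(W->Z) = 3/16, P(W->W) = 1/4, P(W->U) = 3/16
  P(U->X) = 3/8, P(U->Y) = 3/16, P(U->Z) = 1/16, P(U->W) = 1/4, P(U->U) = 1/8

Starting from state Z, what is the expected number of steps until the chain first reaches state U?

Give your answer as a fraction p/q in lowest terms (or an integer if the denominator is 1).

Let h_i = expected steps to first reach U from state i.
Boundary: h_U = 0.
First-step equations for the other states:
  h_X = 1 + 1/8*h_X + 3/16*h_Y + 5/16*h_Z + 3/16*h_W + 3/16*h_U
  h_Y = 1 + 1/2*h_X + 1/16*h_Y + 1/16*h_Z + 1/16*h_W + 5/16*h_U
  h_Z = 1 + 5/16*h_X + 1/2*h_Y + 1/16*h_Z + 1/16*h_W + 1/16*h_U
  h_W = 1 + 1/8*h_X + 1/4*h_Y + 3/16*h_Z + 1/4*h_W + 3/16*h_U

Substituting h_U = 0 and rearranging gives the linear system (I - Q) h = 1:
  [7/8, -3/16, -5/16, -3/16] . (h_X, h_Y, h_Z, h_W) = 1
  [-1/2, 15/16, -1/16, -1/16] . (h_X, h_Y, h_Z, h_W) = 1
  [-5/16, -1/2, 15/16, -1/16] . (h_X, h_Y, h_Z, h_W) = 1
  [-1/8, -1/4, -3/16, 3/4] . (h_X, h_Y, h_Z, h_W) = 1

Solving yields:
  h_X = 45120/8671
  h_Y = 39488/8671
  h_Z = 48304/8671
  h_W = 44320/8671

Starting state is Z, so the expected hitting time is h_Z = 48304/8671.

Answer: 48304/8671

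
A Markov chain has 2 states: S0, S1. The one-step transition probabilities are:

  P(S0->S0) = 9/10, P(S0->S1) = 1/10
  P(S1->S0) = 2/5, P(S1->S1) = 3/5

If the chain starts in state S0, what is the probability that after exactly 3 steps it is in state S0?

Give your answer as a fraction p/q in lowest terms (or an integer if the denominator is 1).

Answer: 33/40

Derivation:
Computing P^3 by repeated multiplication:
P^1 =
  S0: [9/10, 1/10]
  S1: [2/5, 3/5]
P^2 =
  S0: [17/20, 3/20]
  S1: [3/5, 2/5]
P^3 =
  S0: [33/40, 7/40]
  S1: [7/10, 3/10]

(P^3)[S0 -> S0] = 33/40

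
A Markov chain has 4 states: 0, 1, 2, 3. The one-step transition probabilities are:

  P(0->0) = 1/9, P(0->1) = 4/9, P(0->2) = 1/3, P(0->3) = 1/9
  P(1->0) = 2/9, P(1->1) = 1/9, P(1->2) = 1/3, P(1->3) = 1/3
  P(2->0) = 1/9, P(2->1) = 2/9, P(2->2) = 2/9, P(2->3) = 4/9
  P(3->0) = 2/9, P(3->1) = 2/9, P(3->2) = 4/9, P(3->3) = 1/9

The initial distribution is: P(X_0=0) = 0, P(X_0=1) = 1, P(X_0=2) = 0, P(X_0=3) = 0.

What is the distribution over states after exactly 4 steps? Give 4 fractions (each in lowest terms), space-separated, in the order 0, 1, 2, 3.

Propagating the distribution step by step (d_{t+1} = d_t * P):
d_0 = (0=0, 1=1, 2=0, 3=0)
  d_1[0] = 0*1/9 + 1*2/9 + 0*1/9 + 0*2/9 = 2/9
  d_1[1] = 0*4/9 + 1*1/9 + 0*2/9 + 0*2/9 = 1/9
  d_1[2] = 0*1/3 + 1*1/3 + 0*2/9 + 0*4/9 = 1/3
  d_1[3] = 0*1/9 + 1*1/3 + 0*4/9 + 0*1/9 = 1/3
d_1 = (0=2/9, 1=1/9, 2=1/3, 3=1/3)
  d_2[0] = 2/9*1/9 + 1/9*2/9 + 1/3*1/9 + 1/3*2/9 = 13/81
  d_2[1] = 2/9*4/9 + 1/9*1/9 + 1/3*2/9 + 1/3*2/9 = 7/27
  d_2[2] = 2/9*1/3 + 1/9*1/3 + 1/3*2/9 + 1/3*4/9 = 1/3
  d_2[3] = 2/9*1/9 + 1/9*1/3 + 1/3*4/9 + 1/3*1/9 = 20/81
d_2 = (0=13/81, 1=7/27, 2=1/3, 3=20/81)
  d_3[0] = 13/81*1/9 + 7/27*2/9 + 1/3*1/9 + 20/81*2/9 = 122/729
  d_3[1] = 13/81*4/9 + 7/27*1/9 + 1/3*2/9 + 20/81*2/9 = 167/729
  d_3[2] = 13/81*1/3 + 7/27*1/3 + 1/3*2/9 + 20/81*4/9 = 236/729
  d_3[3] = 13/81*1/9 + 7/27*1/3 + 1/3*4/9 + 20/81*1/9 = 68/243
d_3 = (0=122/729, 1=167/729, 2=236/729, 3=68/243)
  d_4[0] = 122/729*1/9 + 167/729*2/9 + 236/729*1/9 + 68/243*2/9 = 1100/6561
  d_4[1] = 122/729*4/9 + 167/729*1/9 + 236/729*2/9 + 68/243*2/9 = 1535/6561
  d_4[2] = 122/729*1/3 + 167/729*1/3 + 236/729*2/9 + 68/243*4/9 = 2155/6561
  d_4[3] = 122/729*1/9 + 167/729*1/3 + 236/729*4/9 + 68/243*1/9 = 1771/6561
d_4 = (0=1100/6561, 1=1535/6561, 2=2155/6561, 3=1771/6561)

Answer: 1100/6561 1535/6561 2155/6561 1771/6561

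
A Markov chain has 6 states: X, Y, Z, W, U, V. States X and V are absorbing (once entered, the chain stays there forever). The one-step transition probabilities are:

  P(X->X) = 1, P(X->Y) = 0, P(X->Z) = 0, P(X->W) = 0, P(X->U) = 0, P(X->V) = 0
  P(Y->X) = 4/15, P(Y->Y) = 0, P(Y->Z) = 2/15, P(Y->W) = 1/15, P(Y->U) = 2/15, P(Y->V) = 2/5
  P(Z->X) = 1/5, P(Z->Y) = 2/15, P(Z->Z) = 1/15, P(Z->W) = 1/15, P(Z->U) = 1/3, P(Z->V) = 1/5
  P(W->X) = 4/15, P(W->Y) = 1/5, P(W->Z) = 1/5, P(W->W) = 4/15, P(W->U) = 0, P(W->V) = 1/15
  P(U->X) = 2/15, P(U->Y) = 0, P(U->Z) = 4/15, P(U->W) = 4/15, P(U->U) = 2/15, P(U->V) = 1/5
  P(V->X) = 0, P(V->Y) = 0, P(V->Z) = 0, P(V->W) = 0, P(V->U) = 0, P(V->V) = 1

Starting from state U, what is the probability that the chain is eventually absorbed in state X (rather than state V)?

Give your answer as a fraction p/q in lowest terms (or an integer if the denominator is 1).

Answer: 11626/23327

Derivation:
Let a_i = P(absorbed in X | start in state i).
Boundary conditions: a_X = 1, a_V = 0.
For each transient state i, a_i = sum_j P(i->j) * a_j:
  a_Y = 4/15*a_X + 0*a_Y + 2/15*a_Z + 1/15*a_W + 2/15*a_U + 2/5*a_V
  a_Z = 1/5*a_X + 2/15*a_Y + 1/15*a_Z + 1/15*a_W + 1/3*a_U + 1/5*a_V
  a_W = 4/15*a_X + 1/5*a_Y + 1/5*a_Z + 4/15*a_W + 0*a_U + 1/15*a_V
  a_U = 2/15*a_X + 0*a_Y + 4/15*a_Z + 4/15*a_W + 2/15*a_U + 1/5*a_V

Substituting a_X = 1 and a_V = 0, rearrange to (I - Q) a = r where r[i] = P(i -> X):
  [1, -2/15, -1/15, -2/15] . (a_Y, a_Z, a_W, a_U) = 4/15
  [-2/15, 14/15, -1/15, -1/3] . (a_Y, a_Z, a_W, a_U) = 1/5
  [-1/5, -1/5, 11/15, 0] . (a_Y, a_Z, a_W, a_U) = 4/15
  [0, -4/15, -4/15, 13/15] . (a_Y, a_Z, a_W, a_U) = 2/15

Solving yields:
  a_Y = 10289/23327
  a_Z = 11654/23327
  a_W = 14467/23327
  a_U = 11626/23327

Starting state is U, so the absorption probability is a_U = 11626/23327.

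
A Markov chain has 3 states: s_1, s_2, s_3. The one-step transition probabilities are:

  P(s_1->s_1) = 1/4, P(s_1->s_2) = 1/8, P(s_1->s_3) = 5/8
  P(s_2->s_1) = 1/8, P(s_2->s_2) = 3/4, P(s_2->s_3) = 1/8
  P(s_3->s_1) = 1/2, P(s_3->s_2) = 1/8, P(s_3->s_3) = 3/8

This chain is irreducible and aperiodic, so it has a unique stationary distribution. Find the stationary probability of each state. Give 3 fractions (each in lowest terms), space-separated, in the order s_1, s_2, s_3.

Answer: 3/10 1/3 11/30

Derivation:
The stationary distribution satisfies pi = pi * P, i.e.:
  pi_s_1 = 1/4*pi_s_1 + 1/8*pi_s_2 + 1/2*pi_s_3
  pi_s_2 = 1/8*pi_s_1 + 3/4*pi_s_2 + 1/8*pi_s_3
  pi_s_3 = 5/8*pi_s_1 + 1/8*pi_s_2 + 3/8*pi_s_3
with normalization: pi_s_1 + pi_s_2 + pi_s_3 = 1.

Using the first 2 balance equations plus normalization, the linear system A*pi = b is:
  [-3/4, 1/8, 1/2] . pi = 0
  [1/8, -1/4, 1/8] . pi = 0
  [1, 1, 1] . pi = 1

Solving yields:
  pi_s_1 = 3/10
  pi_s_2 = 1/3
  pi_s_3 = 11/30

Verification (pi * P):
  3/10*1/4 + 1/3*1/8 + 11/30*1/2 = 3/10 = pi_s_1  (ok)
  3/10*1/8 + 1/3*3/4 + 11/30*1/8 = 1/3 = pi_s_2  (ok)
  3/10*5/8 + 1/3*1/8 + 11/30*3/8 = 11/30 = pi_s_3  (ok)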